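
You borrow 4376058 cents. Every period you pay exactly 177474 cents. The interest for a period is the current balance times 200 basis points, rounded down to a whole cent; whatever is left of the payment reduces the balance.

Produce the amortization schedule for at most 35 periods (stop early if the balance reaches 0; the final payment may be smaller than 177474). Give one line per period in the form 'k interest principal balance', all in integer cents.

1. interest=⌊4376058·200/10000⌋=87521; principal=177474-87521=89953; balance=4376058-89953=4286105
2. interest=⌊4286105·200/10000⌋=85722; principal=177474-85722=91752; balance=4286105-91752=4194353
3. interest=⌊4194353·200/10000⌋=83887; principal=177474-83887=93587; balance=4194353-93587=4100766
4. interest=⌊4100766·200/10000⌋=82015; principal=177474-82015=95459; balance=4100766-95459=4005307
5. interest=⌊4005307·200/10000⌋=80106; principal=177474-80106=97368; balance=4005307-97368=3907939
6. interest=⌊3907939·200/10000⌋=78158; principal=177474-78158=99316; balance=3907939-99316=3808623
7. interest=⌊3808623·200/10000⌋=76172; principal=177474-76172=101302; balance=3808623-101302=3707321
8. interest=⌊3707321·200/10000⌋=74146; principal=177474-74146=103328; balance=3707321-103328=3603993
9. interest=⌊3603993·200/10000⌋=72079; principal=177474-72079=105395; balance=3603993-105395=3498598
10. interest=⌊3498598·200/10000⌋=69971; principal=177474-69971=107503; balance=3498598-107503=3391095
11. interest=⌊3391095·200/10000⌋=67821; principal=177474-67821=109653; balance=3391095-109653=3281442
12. interest=⌊3281442·200/10000⌋=65628; principal=177474-65628=111846; balance=3281442-111846=3169596
13. interest=⌊3169596·200/10000⌋=63391; principal=177474-63391=114083; balance=3169596-114083=3055513
14. interest=⌊3055513·200/10000⌋=61110; principal=177474-61110=116364; balance=3055513-116364=2939149
15. interest=⌊2939149·200/10000⌋=58782; principal=177474-58782=118692; balance=2939149-118692=2820457
16. interest=⌊2820457·200/10000⌋=56409; principal=177474-56409=121065; balance=2820457-121065=2699392
17. interest=⌊2699392·200/10000⌋=53987; principal=177474-53987=123487; balance=2699392-123487=2575905
18. interest=⌊2575905·200/10000⌋=51518; principal=177474-51518=125956; balance=2575905-125956=2449949
19. interest=⌊2449949·200/10000⌋=48998; principal=177474-48998=128476; balance=2449949-128476=2321473
20. interest=⌊2321473·200/10000⌋=46429; principal=177474-46429=131045; balance=2321473-131045=2190428
21. interest=⌊2190428·200/10000⌋=43808; principal=177474-43808=133666; balance=2190428-133666=2056762
22. interest=⌊2056762·200/10000⌋=41135; principal=177474-41135=136339; balance=2056762-136339=1920423
23. interest=⌊1920423·200/10000⌋=38408; principal=177474-38408=139066; balance=1920423-139066=1781357
24. interest=⌊1781357·200/10000⌋=35627; principal=177474-35627=141847; balance=1781357-141847=1639510
25. interest=⌊1639510·200/10000⌋=32790; principal=177474-32790=144684; balance=1639510-144684=1494826
26. interest=⌊1494826·200/10000⌋=29896; principal=177474-29896=147578; balance=1494826-147578=1347248
27. interest=⌊1347248·200/10000⌋=26944; principal=177474-26944=150530; balance=1347248-150530=1196718
28. interest=⌊1196718·200/10000⌋=23934; principal=177474-23934=153540; balance=1196718-153540=1043178
29. interest=⌊1043178·200/10000⌋=20863; principal=177474-20863=156611; balance=1043178-156611=886567
30. interest=⌊886567·200/10000⌋=17731; principal=177474-17731=159743; balance=886567-159743=726824
31. interest=⌊726824·200/10000⌋=14536; principal=177474-14536=162938; balance=726824-162938=563886
32. interest=⌊563886·200/10000⌋=11277; principal=177474-11277=166197; balance=563886-166197=397689
33. interest=⌊397689·200/10000⌋=7953; principal=177474-7953=169521; balance=397689-169521=228168
34. interest=⌊228168·200/10000⌋=4563; principal=177474-4563=172911; balance=228168-172911=55257
35. interest=⌊55257·200/10000⌋=1105; principal=min(177474-1105,55257)=55257; balance=55257-55257=0

1 87521 89953 4286105
2 85722 91752 4194353
3 83887 93587 4100766
4 82015 95459 4005307
5 80106 97368 3907939
6 78158 99316 3808623
7 76172 101302 3707321
8 74146 103328 3603993
9 72079 105395 3498598
10 69971 107503 3391095
11 67821 109653 3281442
12 65628 111846 3169596
13 63391 114083 3055513
14 61110 116364 2939149
15 58782 118692 2820457
16 56409 121065 2699392
17 53987 123487 2575905
18 51518 125956 2449949
19 48998 128476 2321473
20 46429 131045 2190428
21 43808 133666 2056762
22 41135 136339 1920423
23 38408 139066 1781357
24 35627 141847 1639510
25 32790 144684 1494826
26 29896 147578 1347248
27 26944 150530 1196718
28 23934 153540 1043178
29 20863 156611 886567
30 17731 159743 726824
31 14536 162938 563886
32 11277 166197 397689
33 7953 169521 228168
34 4563 172911 55257
35 1105 55257 0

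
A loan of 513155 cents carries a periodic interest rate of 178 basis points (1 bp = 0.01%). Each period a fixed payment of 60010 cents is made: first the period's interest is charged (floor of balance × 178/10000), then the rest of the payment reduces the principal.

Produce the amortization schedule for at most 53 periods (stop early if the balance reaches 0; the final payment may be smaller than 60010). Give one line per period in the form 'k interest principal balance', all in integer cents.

1 9134 50876 462279
2 8228 51782 410497
3 7306 52704 357793
4 6368 53642 304151
5 5413 54597 249554
6 4442 55568 193986
7 3452 56558 137428
8 2446 57564 79864
9 1421 58589 21275
10 378 21275 0

1. interest=⌊513155·178/10000⌋=9134; principal=60010-9134=50876; balance=513155-50876=462279
2. interest=⌊462279·178/10000⌋=8228; principal=60010-8228=51782; balance=462279-51782=410497
3. interest=⌊410497·178/10000⌋=7306; principal=60010-7306=52704; balance=410497-52704=357793
4. interest=⌊357793·178/10000⌋=6368; principal=60010-6368=53642; balance=357793-53642=304151
5. interest=⌊304151·178/10000⌋=5413; principal=60010-5413=54597; balance=304151-54597=249554
6. interest=⌊249554·178/10000⌋=4442; principal=60010-4442=55568; balance=249554-55568=193986
7. interest=⌊193986·178/10000⌋=3452; principal=60010-3452=56558; balance=193986-56558=137428
8. interest=⌊137428·178/10000⌋=2446; principal=60010-2446=57564; balance=137428-57564=79864
9. interest=⌊79864·178/10000⌋=1421; principal=60010-1421=58589; balance=79864-58589=21275
10. interest=⌊21275·178/10000⌋=378; principal=min(60010-378,21275)=21275; balance=21275-21275=0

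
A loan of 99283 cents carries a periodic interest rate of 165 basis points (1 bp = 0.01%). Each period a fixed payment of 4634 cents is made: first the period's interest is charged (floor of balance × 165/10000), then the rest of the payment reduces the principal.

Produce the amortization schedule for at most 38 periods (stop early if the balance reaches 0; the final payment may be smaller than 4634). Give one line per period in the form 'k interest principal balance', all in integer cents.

1 1638 2996 96287
2 1588 3046 93241
3 1538 3096 90145
4 1487 3147 86998
5 1435 3199 83799
6 1382 3252 80547
7 1329 3305 77242
8 1274 3360 73882
9 1219 3415 70467
10 1162 3472 66995
11 1105 3529 63466
12 1047 3587 59879
13 988 3646 56233
14 927 3707 52526
15 866 3768 48758
16 804 3830 44928
17 741 3893 41035
18 677 3957 37078
19 611 4023 33055
20 545 4089 28966
21 477 4157 24809
22 409 4225 20584
23 339 4295 16289
24 268 4366 11923
25 196 4438 7485
26 123 4511 2974
27 49 2974 0

1. interest=⌊99283·165/10000⌋=1638; principal=4634-1638=2996; balance=99283-2996=96287
2. interest=⌊96287·165/10000⌋=1588; principal=4634-1588=3046; balance=96287-3046=93241
3. interest=⌊93241·165/10000⌋=1538; principal=4634-1538=3096; balance=93241-3096=90145
4. interest=⌊90145·165/10000⌋=1487; principal=4634-1487=3147; balance=90145-3147=86998
5. interest=⌊86998·165/10000⌋=1435; principal=4634-1435=3199; balance=86998-3199=83799
6. interest=⌊83799·165/10000⌋=1382; principal=4634-1382=3252; balance=83799-3252=80547
7. interest=⌊80547·165/10000⌋=1329; principal=4634-1329=3305; balance=80547-3305=77242
8. interest=⌊77242·165/10000⌋=1274; principal=4634-1274=3360; balance=77242-3360=73882
9. interest=⌊73882·165/10000⌋=1219; principal=4634-1219=3415; balance=73882-3415=70467
10. interest=⌊70467·165/10000⌋=1162; principal=4634-1162=3472; balance=70467-3472=66995
11. interest=⌊66995·165/10000⌋=1105; principal=4634-1105=3529; balance=66995-3529=63466
12. interest=⌊63466·165/10000⌋=1047; principal=4634-1047=3587; balance=63466-3587=59879
13. interest=⌊59879·165/10000⌋=988; principal=4634-988=3646; balance=59879-3646=56233
14. interest=⌊56233·165/10000⌋=927; principal=4634-927=3707; balance=56233-3707=52526
15. interest=⌊52526·165/10000⌋=866; principal=4634-866=3768; balance=52526-3768=48758
16. interest=⌊48758·165/10000⌋=804; principal=4634-804=3830; balance=48758-3830=44928
17. interest=⌊44928·165/10000⌋=741; principal=4634-741=3893; balance=44928-3893=41035
18. interest=⌊41035·165/10000⌋=677; principal=4634-677=3957; balance=41035-3957=37078
19. interest=⌊37078·165/10000⌋=611; principal=4634-611=4023; balance=37078-4023=33055
20. interest=⌊33055·165/10000⌋=545; principal=4634-545=4089; balance=33055-4089=28966
21. interest=⌊28966·165/10000⌋=477; principal=4634-477=4157; balance=28966-4157=24809
22. interest=⌊24809·165/10000⌋=409; principal=4634-409=4225; balance=24809-4225=20584
23. interest=⌊20584·165/10000⌋=339; principal=4634-339=4295; balance=20584-4295=16289
24. interest=⌊16289·165/10000⌋=268; principal=4634-268=4366; balance=16289-4366=11923
25. interest=⌊11923·165/10000⌋=196; principal=4634-196=4438; balance=11923-4438=7485
26. interest=⌊7485·165/10000⌋=123; principal=4634-123=4511; balance=7485-4511=2974
27. interest=⌊2974·165/10000⌋=49; principal=min(4634-49,2974)=2974; balance=2974-2974=0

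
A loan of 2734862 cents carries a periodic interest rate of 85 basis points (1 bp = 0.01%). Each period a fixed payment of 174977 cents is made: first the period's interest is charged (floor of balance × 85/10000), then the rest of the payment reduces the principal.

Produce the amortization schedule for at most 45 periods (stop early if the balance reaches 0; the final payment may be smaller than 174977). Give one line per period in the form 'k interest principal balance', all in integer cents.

1. interest=⌊2734862·85/10000⌋=23246; principal=174977-23246=151731; balance=2734862-151731=2583131
2. interest=⌊2583131·85/10000⌋=21956; principal=174977-21956=153021; balance=2583131-153021=2430110
3. interest=⌊2430110·85/10000⌋=20655; principal=174977-20655=154322; balance=2430110-154322=2275788
4. interest=⌊2275788·85/10000⌋=19344; principal=174977-19344=155633; balance=2275788-155633=2120155
5. interest=⌊2120155·85/10000⌋=18021; principal=174977-18021=156956; balance=2120155-156956=1963199
6. interest=⌊1963199·85/10000⌋=16687; principal=174977-16687=158290; balance=1963199-158290=1804909
7. interest=⌊1804909·85/10000⌋=15341; principal=174977-15341=159636; balance=1804909-159636=1645273
8. interest=⌊1645273·85/10000⌋=13984; principal=174977-13984=160993; balance=1645273-160993=1484280
9. interest=⌊1484280·85/10000⌋=12616; principal=174977-12616=162361; balance=1484280-162361=1321919
10. interest=⌊1321919·85/10000⌋=11236; principal=174977-11236=163741; balance=1321919-163741=1158178
11. interest=⌊1158178·85/10000⌋=9844; principal=174977-9844=165133; balance=1158178-165133=993045
12. interest=⌊993045·85/10000⌋=8440; principal=174977-8440=166537; balance=993045-166537=826508
13. interest=⌊826508·85/10000⌋=7025; principal=174977-7025=167952; balance=826508-167952=658556
14. interest=⌊658556·85/10000⌋=5597; principal=174977-5597=169380; balance=658556-169380=489176
15. interest=⌊489176·85/10000⌋=4157; principal=174977-4157=170820; balance=489176-170820=318356
16. interest=⌊318356·85/10000⌋=2706; principal=174977-2706=172271; balance=318356-172271=146085
17. interest=⌊146085·85/10000⌋=1241; principal=min(174977-1241,146085)=146085; balance=146085-146085=0

1 23246 151731 2583131
2 21956 153021 2430110
3 20655 154322 2275788
4 19344 155633 2120155
5 18021 156956 1963199
6 16687 158290 1804909
7 15341 159636 1645273
8 13984 160993 1484280
9 12616 162361 1321919
10 11236 163741 1158178
11 9844 165133 993045
12 8440 166537 826508
13 7025 167952 658556
14 5597 169380 489176
15 4157 170820 318356
16 2706 172271 146085
17 1241 146085 0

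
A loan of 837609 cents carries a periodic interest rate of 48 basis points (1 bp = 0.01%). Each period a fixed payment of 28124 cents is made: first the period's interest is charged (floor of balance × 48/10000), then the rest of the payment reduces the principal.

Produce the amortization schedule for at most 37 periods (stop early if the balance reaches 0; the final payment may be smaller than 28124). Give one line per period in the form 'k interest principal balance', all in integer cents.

1. interest=⌊837609·48/10000⌋=4020; principal=28124-4020=24104; balance=837609-24104=813505
2. interest=⌊813505·48/10000⌋=3904; principal=28124-3904=24220; balance=813505-24220=789285
3. interest=⌊789285·48/10000⌋=3788; principal=28124-3788=24336; balance=789285-24336=764949
4. interest=⌊764949·48/10000⌋=3671; principal=28124-3671=24453; balance=764949-24453=740496
5. interest=⌊740496·48/10000⌋=3554; principal=28124-3554=24570; balance=740496-24570=715926
6. interest=⌊715926·48/10000⌋=3436; principal=28124-3436=24688; balance=715926-24688=691238
7. interest=⌊691238·48/10000⌋=3317; principal=28124-3317=24807; balance=691238-24807=666431
8. interest=⌊666431·48/10000⌋=3198; principal=28124-3198=24926; balance=666431-24926=641505
9. interest=⌊641505·48/10000⌋=3079; principal=28124-3079=25045; balance=641505-25045=616460
10. interest=⌊616460·48/10000⌋=2959; principal=28124-2959=25165; balance=616460-25165=591295
11. interest=⌊591295·48/10000⌋=2838; principal=28124-2838=25286; balance=591295-25286=566009
12. interest=⌊566009·48/10000⌋=2716; principal=28124-2716=25408; balance=566009-25408=540601
13. interest=⌊540601·48/10000⌋=2594; principal=28124-2594=25530; balance=540601-25530=515071
14. interest=⌊515071·48/10000⌋=2472; principal=28124-2472=25652; balance=515071-25652=489419
15. interest=⌊489419·48/10000⌋=2349; principal=28124-2349=25775; balance=489419-25775=463644
16. interest=⌊463644·48/10000⌋=2225; principal=28124-2225=25899; balance=463644-25899=437745
17. interest=⌊437745·48/10000⌋=2101; principal=28124-2101=26023; balance=437745-26023=411722
18. interest=⌊411722·48/10000⌋=1976; principal=28124-1976=26148; balance=411722-26148=385574
19. interest=⌊385574·48/10000⌋=1850; principal=28124-1850=26274; balance=385574-26274=359300
20. interest=⌊359300·48/10000⌋=1724; principal=28124-1724=26400; balance=359300-26400=332900
21. interest=⌊332900·48/10000⌋=1597; principal=28124-1597=26527; balance=332900-26527=306373
22. interest=⌊306373·48/10000⌋=1470; principal=28124-1470=26654; balance=306373-26654=279719
23. interest=⌊279719·48/10000⌋=1342; principal=28124-1342=26782; balance=279719-26782=252937
24. interest=⌊252937·48/10000⌋=1214; principal=28124-1214=26910; balance=252937-26910=226027
25. interest=⌊226027·48/10000⌋=1084; principal=28124-1084=27040; balance=226027-27040=198987
26. interest=⌊198987·48/10000⌋=955; principal=28124-955=27169; balance=198987-27169=171818
27. interest=⌊171818·48/10000⌋=824; principal=28124-824=27300; balance=171818-27300=144518
28. interest=⌊144518·48/10000⌋=693; principal=28124-693=27431; balance=144518-27431=117087
29. interest=⌊117087·48/10000⌋=562; principal=28124-562=27562; balance=117087-27562=89525
30. interest=⌊89525·48/10000⌋=429; principal=28124-429=27695; balance=89525-27695=61830
31. interest=⌊61830·48/10000⌋=296; principal=28124-296=27828; balance=61830-27828=34002
32. interest=⌊34002·48/10000⌋=163; principal=28124-163=27961; balance=34002-27961=6041
33. interest=⌊6041·48/10000⌋=28; principal=min(28124-28,6041)=6041; balance=6041-6041=0

1 4020 24104 813505
2 3904 24220 789285
3 3788 24336 764949
4 3671 24453 740496
5 3554 24570 715926
6 3436 24688 691238
7 3317 24807 666431
8 3198 24926 641505
9 3079 25045 616460
10 2959 25165 591295
11 2838 25286 566009
12 2716 25408 540601
13 2594 25530 515071
14 2472 25652 489419
15 2349 25775 463644
16 2225 25899 437745
17 2101 26023 411722
18 1976 26148 385574
19 1850 26274 359300
20 1724 26400 332900
21 1597 26527 306373
22 1470 26654 279719
23 1342 26782 252937
24 1214 26910 226027
25 1084 27040 198987
26 955 27169 171818
27 824 27300 144518
28 693 27431 117087
29 562 27562 89525
30 429 27695 61830
31 296 27828 34002
32 163 27961 6041
33 28 6041 0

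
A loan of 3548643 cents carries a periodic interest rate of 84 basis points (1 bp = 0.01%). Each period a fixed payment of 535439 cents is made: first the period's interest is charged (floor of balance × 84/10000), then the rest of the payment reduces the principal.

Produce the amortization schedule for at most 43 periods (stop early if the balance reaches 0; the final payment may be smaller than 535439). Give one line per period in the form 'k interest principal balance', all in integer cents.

1. interest=⌊3548643·84/10000⌋=29808; principal=535439-29808=505631; balance=3548643-505631=3043012
2. interest=⌊3043012·84/10000⌋=25561; principal=535439-25561=509878; balance=3043012-509878=2533134
3. interest=⌊2533134·84/10000⌋=21278; principal=535439-21278=514161; balance=2533134-514161=2018973
4. interest=⌊2018973·84/10000⌋=16959; principal=535439-16959=518480; balance=2018973-518480=1500493
5. interest=⌊1500493·84/10000⌋=12604; principal=535439-12604=522835; balance=1500493-522835=977658
6. interest=⌊977658·84/10000⌋=8212; principal=535439-8212=527227; balance=977658-527227=450431
7. interest=⌊450431·84/10000⌋=3783; principal=min(535439-3783,450431)=450431; balance=450431-450431=0

1 29808 505631 3043012
2 25561 509878 2533134
3 21278 514161 2018973
4 16959 518480 1500493
5 12604 522835 977658
6 8212 527227 450431
7 3783 450431 0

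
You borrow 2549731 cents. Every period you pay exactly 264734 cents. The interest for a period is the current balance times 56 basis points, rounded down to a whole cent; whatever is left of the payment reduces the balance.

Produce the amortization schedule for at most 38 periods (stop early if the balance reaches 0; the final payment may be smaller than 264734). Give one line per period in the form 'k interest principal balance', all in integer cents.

1 14278 250456 2299275
2 12875 251859 2047416
3 11465 253269 1794147
4 10047 254687 1539460
5 8620 256114 1283346
6 7186 257548 1025798
7 5744 258990 766808
8 4294 260440 506368
9 2835 261899 244469
10 1369 244469 0

1. interest=⌊2549731·56/10000⌋=14278; principal=264734-14278=250456; balance=2549731-250456=2299275
2. interest=⌊2299275·56/10000⌋=12875; principal=264734-12875=251859; balance=2299275-251859=2047416
3. interest=⌊2047416·56/10000⌋=11465; principal=264734-11465=253269; balance=2047416-253269=1794147
4. interest=⌊1794147·56/10000⌋=10047; principal=264734-10047=254687; balance=1794147-254687=1539460
5. interest=⌊1539460·56/10000⌋=8620; principal=264734-8620=256114; balance=1539460-256114=1283346
6. interest=⌊1283346·56/10000⌋=7186; principal=264734-7186=257548; balance=1283346-257548=1025798
7. interest=⌊1025798·56/10000⌋=5744; principal=264734-5744=258990; balance=1025798-258990=766808
8. interest=⌊766808·56/10000⌋=4294; principal=264734-4294=260440; balance=766808-260440=506368
9. interest=⌊506368·56/10000⌋=2835; principal=264734-2835=261899; balance=506368-261899=244469
10. interest=⌊244469·56/10000⌋=1369; principal=min(264734-1369,244469)=244469; balance=244469-244469=0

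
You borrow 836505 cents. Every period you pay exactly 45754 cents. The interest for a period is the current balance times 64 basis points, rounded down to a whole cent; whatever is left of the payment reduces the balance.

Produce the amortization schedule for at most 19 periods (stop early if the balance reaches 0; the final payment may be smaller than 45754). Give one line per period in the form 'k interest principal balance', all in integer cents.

1. interest=⌊836505·64/10000⌋=5353; principal=45754-5353=40401; balance=836505-40401=796104
2. interest=⌊796104·64/10000⌋=5095; principal=45754-5095=40659; balance=796104-40659=755445
3. interest=⌊755445·64/10000⌋=4834; principal=45754-4834=40920; balance=755445-40920=714525
4. interest=⌊714525·64/10000⌋=4572; principal=45754-4572=41182; balance=714525-41182=673343
5. interest=⌊673343·64/10000⌋=4309; principal=45754-4309=41445; balance=673343-41445=631898
6. interest=⌊631898·64/10000⌋=4044; principal=45754-4044=41710; balance=631898-41710=590188
7. interest=⌊590188·64/10000⌋=3777; principal=45754-3777=41977; balance=590188-41977=548211
8. interest=⌊548211·64/10000⌋=3508; principal=45754-3508=42246; balance=548211-42246=505965
9. interest=⌊505965·64/10000⌋=3238; principal=45754-3238=42516; balance=505965-42516=463449
10. interest=⌊463449·64/10000⌋=2966; principal=45754-2966=42788; balance=463449-42788=420661
11. interest=⌊420661·64/10000⌋=2692; principal=45754-2692=43062; balance=420661-43062=377599
12. interest=⌊377599·64/10000⌋=2416; principal=45754-2416=43338; balance=377599-43338=334261
13. interest=⌊334261·64/10000⌋=2139; principal=45754-2139=43615; balance=334261-43615=290646
14. interest=⌊290646·64/10000⌋=1860; principal=45754-1860=43894; balance=290646-43894=246752
15. interest=⌊246752·64/10000⌋=1579; principal=45754-1579=44175; balance=246752-44175=202577
16. interest=⌊202577·64/10000⌋=1296; principal=45754-1296=44458; balance=202577-44458=158119
17. interest=⌊158119·64/10000⌋=1011; principal=45754-1011=44743; balance=158119-44743=113376
18. interest=⌊113376·64/10000⌋=725; principal=45754-725=45029; balance=113376-45029=68347
19. interest=⌊68347·64/10000⌋=437; principal=45754-437=45317; balance=68347-45317=23030

1 5353 40401 796104
2 5095 40659 755445
3 4834 40920 714525
4 4572 41182 673343
5 4309 41445 631898
6 4044 41710 590188
7 3777 41977 548211
8 3508 42246 505965
9 3238 42516 463449
10 2966 42788 420661
11 2692 43062 377599
12 2416 43338 334261
13 2139 43615 290646
14 1860 43894 246752
15 1579 44175 202577
16 1296 44458 158119
17 1011 44743 113376
18 725 45029 68347
19 437 45317 23030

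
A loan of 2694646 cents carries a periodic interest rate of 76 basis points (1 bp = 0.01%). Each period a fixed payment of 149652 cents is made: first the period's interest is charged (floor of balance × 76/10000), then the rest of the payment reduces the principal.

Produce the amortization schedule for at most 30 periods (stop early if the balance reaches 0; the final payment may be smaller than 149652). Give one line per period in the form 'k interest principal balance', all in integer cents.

1. interest=⌊2694646·76/10000⌋=20479; principal=149652-20479=129173; balance=2694646-129173=2565473
2. interest=⌊2565473·76/10000⌋=19497; principal=149652-19497=130155; balance=2565473-130155=2435318
3. interest=⌊2435318·76/10000⌋=18508; principal=149652-18508=131144; balance=2435318-131144=2304174
4. interest=⌊2304174·76/10000⌋=17511; principal=149652-17511=132141; balance=2304174-132141=2172033
5. interest=⌊2172033·76/10000⌋=16507; principal=149652-16507=133145; balance=2172033-133145=2038888
6. interest=⌊2038888·76/10000⌋=15495; principal=149652-15495=134157; balance=2038888-134157=1904731
7. interest=⌊1904731·76/10000⌋=14475; principal=149652-14475=135177; balance=1904731-135177=1769554
8. interest=⌊1769554·76/10000⌋=13448; principal=149652-13448=136204; balance=1769554-136204=1633350
9. interest=⌊1633350·76/10000⌋=12413; principal=149652-12413=137239; balance=1633350-137239=1496111
10. interest=⌊1496111·76/10000⌋=11370; principal=149652-11370=138282; balance=1496111-138282=1357829
11. interest=⌊1357829·76/10000⌋=10319; principal=149652-10319=139333; balance=1357829-139333=1218496
12. interest=⌊1218496·76/10000⌋=9260; principal=149652-9260=140392; balance=1218496-140392=1078104
13. interest=⌊1078104·76/10000⌋=8193; principal=149652-8193=141459; balance=1078104-141459=936645
14. interest=⌊936645·76/10000⌋=7118; principal=149652-7118=142534; balance=936645-142534=794111
15. interest=⌊794111·76/10000⌋=6035; principal=149652-6035=143617; balance=794111-143617=650494
16. interest=⌊650494·76/10000⌋=4943; principal=149652-4943=144709; balance=650494-144709=505785
17. interest=⌊505785·76/10000⌋=3843; principal=149652-3843=145809; balance=505785-145809=359976
18. interest=⌊359976·76/10000⌋=2735; principal=149652-2735=146917; balance=359976-146917=213059
19. interest=⌊213059·76/10000⌋=1619; principal=149652-1619=148033; balance=213059-148033=65026
20. interest=⌊65026·76/10000⌋=494; principal=min(149652-494,65026)=65026; balance=65026-65026=0

1 20479 129173 2565473
2 19497 130155 2435318
3 18508 131144 2304174
4 17511 132141 2172033
5 16507 133145 2038888
6 15495 134157 1904731
7 14475 135177 1769554
8 13448 136204 1633350
9 12413 137239 1496111
10 11370 138282 1357829
11 10319 139333 1218496
12 9260 140392 1078104
13 8193 141459 936645
14 7118 142534 794111
15 6035 143617 650494
16 4943 144709 505785
17 3843 145809 359976
18 2735 146917 213059
19 1619 148033 65026
20 494 65026 0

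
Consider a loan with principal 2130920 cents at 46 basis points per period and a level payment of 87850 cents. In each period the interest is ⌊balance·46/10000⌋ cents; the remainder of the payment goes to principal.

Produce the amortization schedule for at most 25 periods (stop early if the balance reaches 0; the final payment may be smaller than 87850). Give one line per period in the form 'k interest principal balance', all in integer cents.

1 9802 78048 2052872
2 9443 78407 1974465
3 9082 78768 1895697
4 8720 79130 1816567
5 8356 79494 1737073
6 7990 79860 1657213
7 7623 80227 1576986
8 7254 80596 1496390
9 6883 80967 1415423
10 6510 81340 1334083
11 6136 81714 1252369
12 5760 82090 1170279
13 5383 82467 1087812
14 5003 82847 1004965
15 4622 83228 921737
16 4239 83611 838126
17 3855 83995 754131
18 3469 84381 669750
19 3080 84770 584980
20 2690 85160 499820
21 2299 85551 414269
22 1905 85945 328324
23 1510 86340 241984
24 1113 86737 155247
25 714 87136 68111

1. interest=⌊2130920·46/10000⌋=9802; principal=87850-9802=78048; balance=2130920-78048=2052872
2. interest=⌊2052872·46/10000⌋=9443; principal=87850-9443=78407; balance=2052872-78407=1974465
3. interest=⌊1974465·46/10000⌋=9082; principal=87850-9082=78768; balance=1974465-78768=1895697
4. interest=⌊1895697·46/10000⌋=8720; principal=87850-8720=79130; balance=1895697-79130=1816567
5. interest=⌊1816567·46/10000⌋=8356; principal=87850-8356=79494; balance=1816567-79494=1737073
6. interest=⌊1737073·46/10000⌋=7990; principal=87850-7990=79860; balance=1737073-79860=1657213
7. interest=⌊1657213·46/10000⌋=7623; principal=87850-7623=80227; balance=1657213-80227=1576986
8. interest=⌊1576986·46/10000⌋=7254; principal=87850-7254=80596; balance=1576986-80596=1496390
9. interest=⌊1496390·46/10000⌋=6883; principal=87850-6883=80967; balance=1496390-80967=1415423
10. interest=⌊1415423·46/10000⌋=6510; principal=87850-6510=81340; balance=1415423-81340=1334083
11. interest=⌊1334083·46/10000⌋=6136; principal=87850-6136=81714; balance=1334083-81714=1252369
12. interest=⌊1252369·46/10000⌋=5760; principal=87850-5760=82090; balance=1252369-82090=1170279
13. interest=⌊1170279·46/10000⌋=5383; principal=87850-5383=82467; balance=1170279-82467=1087812
14. interest=⌊1087812·46/10000⌋=5003; principal=87850-5003=82847; balance=1087812-82847=1004965
15. interest=⌊1004965·46/10000⌋=4622; principal=87850-4622=83228; balance=1004965-83228=921737
16. interest=⌊921737·46/10000⌋=4239; principal=87850-4239=83611; balance=921737-83611=838126
17. interest=⌊838126·46/10000⌋=3855; principal=87850-3855=83995; balance=838126-83995=754131
18. interest=⌊754131·46/10000⌋=3469; principal=87850-3469=84381; balance=754131-84381=669750
19. interest=⌊669750·46/10000⌋=3080; principal=87850-3080=84770; balance=669750-84770=584980
20. interest=⌊584980·46/10000⌋=2690; principal=87850-2690=85160; balance=584980-85160=499820
21. interest=⌊499820·46/10000⌋=2299; principal=87850-2299=85551; balance=499820-85551=414269
22. interest=⌊414269·46/10000⌋=1905; principal=87850-1905=85945; balance=414269-85945=328324
23. interest=⌊328324·46/10000⌋=1510; principal=87850-1510=86340; balance=328324-86340=241984
24. interest=⌊241984·46/10000⌋=1113; principal=87850-1113=86737; balance=241984-86737=155247
25. interest=⌊155247·46/10000⌋=714; principal=87850-714=87136; balance=155247-87136=68111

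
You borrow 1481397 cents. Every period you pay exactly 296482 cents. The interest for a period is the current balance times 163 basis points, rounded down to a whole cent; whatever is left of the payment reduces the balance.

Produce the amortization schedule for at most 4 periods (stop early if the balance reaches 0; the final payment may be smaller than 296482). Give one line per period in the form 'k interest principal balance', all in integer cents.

1 24146 272336 1209061
2 19707 276775 932286
3 15196 281286 651000
4 10611 285871 365129

1. interest=⌊1481397·163/10000⌋=24146; principal=296482-24146=272336; balance=1481397-272336=1209061
2. interest=⌊1209061·163/10000⌋=19707; principal=296482-19707=276775; balance=1209061-276775=932286
3. interest=⌊932286·163/10000⌋=15196; principal=296482-15196=281286; balance=932286-281286=651000
4. interest=⌊651000·163/10000⌋=10611; principal=296482-10611=285871; balance=651000-285871=365129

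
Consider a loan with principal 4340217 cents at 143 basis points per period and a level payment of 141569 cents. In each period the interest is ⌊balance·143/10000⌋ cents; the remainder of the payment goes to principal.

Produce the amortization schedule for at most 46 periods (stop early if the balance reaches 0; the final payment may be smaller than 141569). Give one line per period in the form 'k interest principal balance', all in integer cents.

1 62065 79504 4260713
2 60928 80641 4180072
3 59775 81794 4098278
4 58605 82964 4015314
5 57418 84151 3931163
6 56215 85354 3845809
7 54995 86574 3759235
8 53757 87812 3671423
9 52501 89068 3582355
10 51227 90342 3492013
11 49935 91634 3400379
12 48625 92944 3307435
13 47296 94273 3213162
14 45948 95621 3117541
15 44580 96989 3020552
16 43193 98376 2922176
17 41787 99782 2822394
18 40360 101209 2721185
19 38912 102657 2618528
20 37444 104125 2514403
21 35955 105614 2408789
22 34445 107124 2301665
23 32913 108656 2193009
24 31360 110209 2082800
25 29784 111785 1971015
26 28185 113384 1857631
27 26564 115005 1742626
28 24919 116650 1625976
29 23251 118318 1507658
30 21559 120010 1387648
31 19843 121726 1265922
32 18102 123467 1142455
33 16337 125232 1017223
34 14546 127023 890200
35 12729 128840 761360
36 10887 130682 630678
37 9018 132551 498127
38 7123 134446 363681
39 5200 136369 227312
40 3250 138319 88993
41 1272 88993 0

1. interest=⌊4340217·143/10000⌋=62065; principal=141569-62065=79504; balance=4340217-79504=4260713
2. interest=⌊4260713·143/10000⌋=60928; principal=141569-60928=80641; balance=4260713-80641=4180072
3. interest=⌊4180072·143/10000⌋=59775; principal=141569-59775=81794; balance=4180072-81794=4098278
4. interest=⌊4098278·143/10000⌋=58605; principal=141569-58605=82964; balance=4098278-82964=4015314
5. interest=⌊4015314·143/10000⌋=57418; principal=141569-57418=84151; balance=4015314-84151=3931163
6. interest=⌊3931163·143/10000⌋=56215; principal=141569-56215=85354; balance=3931163-85354=3845809
7. interest=⌊3845809·143/10000⌋=54995; principal=141569-54995=86574; balance=3845809-86574=3759235
8. interest=⌊3759235·143/10000⌋=53757; principal=141569-53757=87812; balance=3759235-87812=3671423
9. interest=⌊3671423·143/10000⌋=52501; principal=141569-52501=89068; balance=3671423-89068=3582355
10. interest=⌊3582355·143/10000⌋=51227; principal=141569-51227=90342; balance=3582355-90342=3492013
11. interest=⌊3492013·143/10000⌋=49935; principal=141569-49935=91634; balance=3492013-91634=3400379
12. interest=⌊3400379·143/10000⌋=48625; principal=141569-48625=92944; balance=3400379-92944=3307435
13. interest=⌊3307435·143/10000⌋=47296; principal=141569-47296=94273; balance=3307435-94273=3213162
14. interest=⌊3213162·143/10000⌋=45948; principal=141569-45948=95621; balance=3213162-95621=3117541
15. interest=⌊3117541·143/10000⌋=44580; principal=141569-44580=96989; balance=3117541-96989=3020552
16. interest=⌊3020552·143/10000⌋=43193; principal=141569-43193=98376; balance=3020552-98376=2922176
17. interest=⌊2922176·143/10000⌋=41787; principal=141569-41787=99782; balance=2922176-99782=2822394
18. interest=⌊2822394·143/10000⌋=40360; principal=141569-40360=101209; balance=2822394-101209=2721185
19. interest=⌊2721185·143/10000⌋=38912; principal=141569-38912=102657; balance=2721185-102657=2618528
20. interest=⌊2618528·143/10000⌋=37444; principal=141569-37444=104125; balance=2618528-104125=2514403
21. interest=⌊2514403·143/10000⌋=35955; principal=141569-35955=105614; balance=2514403-105614=2408789
22. interest=⌊2408789·143/10000⌋=34445; principal=141569-34445=107124; balance=2408789-107124=2301665
23. interest=⌊2301665·143/10000⌋=32913; principal=141569-32913=108656; balance=2301665-108656=2193009
24. interest=⌊2193009·143/10000⌋=31360; principal=141569-31360=110209; balance=2193009-110209=2082800
25. interest=⌊2082800·143/10000⌋=29784; principal=141569-29784=111785; balance=2082800-111785=1971015
26. interest=⌊1971015·143/10000⌋=28185; principal=141569-28185=113384; balance=1971015-113384=1857631
27. interest=⌊1857631·143/10000⌋=26564; principal=141569-26564=115005; balance=1857631-115005=1742626
28. interest=⌊1742626·143/10000⌋=24919; principal=141569-24919=116650; balance=1742626-116650=1625976
29. interest=⌊1625976·143/10000⌋=23251; principal=141569-23251=118318; balance=1625976-118318=1507658
30. interest=⌊1507658·143/10000⌋=21559; principal=141569-21559=120010; balance=1507658-120010=1387648
31. interest=⌊1387648·143/10000⌋=19843; principal=141569-19843=121726; balance=1387648-121726=1265922
32. interest=⌊1265922·143/10000⌋=18102; principal=141569-18102=123467; balance=1265922-123467=1142455
33. interest=⌊1142455·143/10000⌋=16337; principal=141569-16337=125232; balance=1142455-125232=1017223
34. interest=⌊1017223·143/10000⌋=14546; principal=141569-14546=127023; balance=1017223-127023=890200
35. interest=⌊890200·143/10000⌋=12729; principal=141569-12729=128840; balance=890200-128840=761360
36. interest=⌊761360·143/10000⌋=10887; principal=141569-10887=130682; balance=761360-130682=630678
37. interest=⌊630678·143/10000⌋=9018; principal=141569-9018=132551; balance=630678-132551=498127
38. interest=⌊498127·143/10000⌋=7123; principal=141569-7123=134446; balance=498127-134446=363681
39. interest=⌊363681·143/10000⌋=5200; principal=141569-5200=136369; balance=363681-136369=227312
40. interest=⌊227312·143/10000⌋=3250; principal=141569-3250=138319; balance=227312-138319=88993
41. interest=⌊88993·143/10000⌋=1272; principal=min(141569-1272,88993)=88993; balance=88993-88993=0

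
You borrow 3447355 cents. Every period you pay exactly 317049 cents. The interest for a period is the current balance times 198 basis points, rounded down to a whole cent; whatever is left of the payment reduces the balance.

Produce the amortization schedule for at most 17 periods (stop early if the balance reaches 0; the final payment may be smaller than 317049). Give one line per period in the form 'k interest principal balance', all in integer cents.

1 68257 248792 3198563
2 63331 253718 2944845
3 58307 258742 2686103
4 53184 263865 2422238
5 47960 269089 2153149
6 42632 274417 1878732
7 37198 279851 1598881
8 31657 285392 1313489
9 26007 291042 1022447
10 20244 296805 725642
11 14367 302682 422960
12 8374 308675 114285
13 2262 114285 0

1. interest=⌊3447355·198/10000⌋=68257; principal=317049-68257=248792; balance=3447355-248792=3198563
2. interest=⌊3198563·198/10000⌋=63331; principal=317049-63331=253718; balance=3198563-253718=2944845
3. interest=⌊2944845·198/10000⌋=58307; principal=317049-58307=258742; balance=2944845-258742=2686103
4. interest=⌊2686103·198/10000⌋=53184; principal=317049-53184=263865; balance=2686103-263865=2422238
5. interest=⌊2422238·198/10000⌋=47960; principal=317049-47960=269089; balance=2422238-269089=2153149
6. interest=⌊2153149·198/10000⌋=42632; principal=317049-42632=274417; balance=2153149-274417=1878732
7. interest=⌊1878732·198/10000⌋=37198; principal=317049-37198=279851; balance=1878732-279851=1598881
8. interest=⌊1598881·198/10000⌋=31657; principal=317049-31657=285392; balance=1598881-285392=1313489
9. interest=⌊1313489·198/10000⌋=26007; principal=317049-26007=291042; balance=1313489-291042=1022447
10. interest=⌊1022447·198/10000⌋=20244; principal=317049-20244=296805; balance=1022447-296805=725642
11. interest=⌊725642·198/10000⌋=14367; principal=317049-14367=302682; balance=725642-302682=422960
12. interest=⌊422960·198/10000⌋=8374; principal=317049-8374=308675; balance=422960-308675=114285
13. interest=⌊114285·198/10000⌋=2262; principal=min(317049-2262,114285)=114285; balance=114285-114285=0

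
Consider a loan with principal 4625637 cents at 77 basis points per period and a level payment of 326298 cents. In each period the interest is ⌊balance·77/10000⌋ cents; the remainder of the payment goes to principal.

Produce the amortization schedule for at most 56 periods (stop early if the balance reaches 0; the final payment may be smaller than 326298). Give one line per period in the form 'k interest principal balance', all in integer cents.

1 35617 290681 4334956
2 33379 292919 4042037
3 31123 295175 3746862
4 28850 297448 3449414
5 26560 299738 3149676
6 24252 302046 2847630
7 21926 304372 2543258
8 19583 306715 2236543
9 17221 309077 1927466
10 14841 311457 1616009
11 12443 313855 1302154
12 10026 316272 985882
13 7591 318707 667175
14 5137 321161 346014
15 2664 323634 22380
16 172 22380 0

1. interest=⌊4625637·77/10000⌋=35617; principal=326298-35617=290681; balance=4625637-290681=4334956
2. interest=⌊4334956·77/10000⌋=33379; principal=326298-33379=292919; balance=4334956-292919=4042037
3. interest=⌊4042037·77/10000⌋=31123; principal=326298-31123=295175; balance=4042037-295175=3746862
4. interest=⌊3746862·77/10000⌋=28850; principal=326298-28850=297448; balance=3746862-297448=3449414
5. interest=⌊3449414·77/10000⌋=26560; principal=326298-26560=299738; balance=3449414-299738=3149676
6. interest=⌊3149676·77/10000⌋=24252; principal=326298-24252=302046; balance=3149676-302046=2847630
7. interest=⌊2847630·77/10000⌋=21926; principal=326298-21926=304372; balance=2847630-304372=2543258
8. interest=⌊2543258·77/10000⌋=19583; principal=326298-19583=306715; balance=2543258-306715=2236543
9. interest=⌊2236543·77/10000⌋=17221; principal=326298-17221=309077; balance=2236543-309077=1927466
10. interest=⌊1927466·77/10000⌋=14841; principal=326298-14841=311457; balance=1927466-311457=1616009
11. interest=⌊1616009·77/10000⌋=12443; principal=326298-12443=313855; balance=1616009-313855=1302154
12. interest=⌊1302154·77/10000⌋=10026; principal=326298-10026=316272; balance=1302154-316272=985882
13. interest=⌊985882·77/10000⌋=7591; principal=326298-7591=318707; balance=985882-318707=667175
14. interest=⌊667175·77/10000⌋=5137; principal=326298-5137=321161; balance=667175-321161=346014
15. interest=⌊346014·77/10000⌋=2664; principal=326298-2664=323634; balance=346014-323634=22380
16. interest=⌊22380·77/10000⌋=172; principal=min(326298-172,22380)=22380; balance=22380-22380=0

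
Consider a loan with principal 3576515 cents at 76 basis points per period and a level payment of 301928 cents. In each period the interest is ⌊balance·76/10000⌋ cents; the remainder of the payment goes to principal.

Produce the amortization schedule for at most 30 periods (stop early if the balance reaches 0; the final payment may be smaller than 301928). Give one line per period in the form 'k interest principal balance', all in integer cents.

1 27181 274747 3301768
2 25093 276835 3024933
3 22989 278939 2745994
4 20869 281059 2464935
5 18733 283195 2181740
6 16581 285347 1896393
7 14412 287516 1608877
8 12227 289701 1319176
9 10025 291903 1027273
10 7807 294121 733152
11 5571 296357 436795
12 3319 298609 138186
13 1050 138186 0

1. interest=⌊3576515·76/10000⌋=27181; principal=301928-27181=274747; balance=3576515-274747=3301768
2. interest=⌊3301768·76/10000⌋=25093; principal=301928-25093=276835; balance=3301768-276835=3024933
3. interest=⌊3024933·76/10000⌋=22989; principal=301928-22989=278939; balance=3024933-278939=2745994
4. interest=⌊2745994·76/10000⌋=20869; principal=301928-20869=281059; balance=2745994-281059=2464935
5. interest=⌊2464935·76/10000⌋=18733; principal=301928-18733=283195; balance=2464935-283195=2181740
6. interest=⌊2181740·76/10000⌋=16581; principal=301928-16581=285347; balance=2181740-285347=1896393
7. interest=⌊1896393·76/10000⌋=14412; principal=301928-14412=287516; balance=1896393-287516=1608877
8. interest=⌊1608877·76/10000⌋=12227; principal=301928-12227=289701; balance=1608877-289701=1319176
9. interest=⌊1319176·76/10000⌋=10025; principal=301928-10025=291903; balance=1319176-291903=1027273
10. interest=⌊1027273·76/10000⌋=7807; principal=301928-7807=294121; balance=1027273-294121=733152
11. interest=⌊733152·76/10000⌋=5571; principal=301928-5571=296357; balance=733152-296357=436795
12. interest=⌊436795·76/10000⌋=3319; principal=301928-3319=298609; balance=436795-298609=138186
13. interest=⌊138186·76/10000⌋=1050; principal=min(301928-1050,138186)=138186; balance=138186-138186=0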